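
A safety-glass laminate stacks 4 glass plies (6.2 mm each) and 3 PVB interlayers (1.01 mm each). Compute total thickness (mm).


Total thickness = glass contribution + PVB contribution
  Glass: 4 * 6.2 = 24.8 mm
  PVB: 3 * 1.01 = 3.03 mm
  Total = 24.8 + 3.03 = 27.83 mm

27.83 mm


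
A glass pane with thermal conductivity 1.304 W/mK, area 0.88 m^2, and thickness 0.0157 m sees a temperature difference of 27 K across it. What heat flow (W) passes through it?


Fourier's law: Q = k * A * dT / t
  Q = 1.304 * 0.88 * 27 / 0.0157
  Q = 30.98304 / 0.0157 = 1973.4 W

1973.4 W


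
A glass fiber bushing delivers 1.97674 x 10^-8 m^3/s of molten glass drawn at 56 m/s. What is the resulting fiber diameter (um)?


Cross-sectional area from continuity:
  A = Q / v = 1.97674 x 10^-8 / 56 = 3.529893 x 10^-10 m^2
Diameter from circular cross-section:
  d = sqrt(4A / pi) * 10^6 (m -> um)
  d = sqrt(4 * 3.529893 x 10^-10 / pi) * 10^6 = 21.2 um

21.2 um


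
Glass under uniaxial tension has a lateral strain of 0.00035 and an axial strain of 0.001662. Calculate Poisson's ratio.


Poisson's ratio: nu = lateral strain / axial strain
  nu = 0.00035 / 0.001662 = 0.2106

0.2106


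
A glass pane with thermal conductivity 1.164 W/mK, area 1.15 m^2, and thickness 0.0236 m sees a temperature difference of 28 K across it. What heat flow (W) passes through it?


Fourier's law: Q = k * A * dT / t
  Q = 1.164 * 1.15 * 28 / 0.0236
  Q = 37.4808 / 0.0236 = 1588.2 W

1588.2 W


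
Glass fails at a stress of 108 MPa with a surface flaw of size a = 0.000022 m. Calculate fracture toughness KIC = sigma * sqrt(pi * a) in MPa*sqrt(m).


Fracture toughness: KIC = sigma * sqrt(pi * a)
  pi * a = pi * 0.000022 = 0.000069115
  sqrt(pi * a) = 0.008314
  KIC = 108 * 0.008314 = 0.898 MPa*sqrt(m)

0.898 MPa*sqrt(m)


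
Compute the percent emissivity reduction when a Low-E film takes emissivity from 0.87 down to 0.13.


Percentage reduction = (1 - coated/uncoated) * 100
  Ratio = 0.13 / 0.87 = 0.1494
  Reduction = (1 - 0.1494) * 100 = 85.1%

85.1%


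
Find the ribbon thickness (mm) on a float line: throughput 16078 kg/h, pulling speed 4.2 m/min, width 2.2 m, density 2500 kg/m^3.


Ribbon cross-section from mass balance:
  Volume rate = throughput / density = 16078 / 2500 = 6.4312 m^3/h
  thickness = volume rate / (speed * 60 * width), i.e.
  thickness = throughput / (60 * speed * width * density) * 1000
  thickness = 16078 / (60 * 4.2 * 2.2 * 2500) * 1000 = 11.6 mm

11.6 mm


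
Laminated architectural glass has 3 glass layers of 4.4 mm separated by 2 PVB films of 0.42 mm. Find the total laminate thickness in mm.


Total thickness = glass contribution + PVB contribution
  Glass: 3 * 4.4 = 13.2 mm
  PVB: 2 * 0.42 = 0.84 mm
  Total = 13.2 + 0.84 = 14.04 mm

14.04 mm


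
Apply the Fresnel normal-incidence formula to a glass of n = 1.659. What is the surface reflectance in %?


Fresnel reflectance at normal incidence:
  R = ((n - 1)/(n + 1))^2
  (n - 1)/(n + 1) = (1.659 - 1)/(1.659 + 1) = 0.247838
  R = 0.247838^2 = 0.0614237
  R(%) = 0.0614237 * 100 = 6.142%

6.142%


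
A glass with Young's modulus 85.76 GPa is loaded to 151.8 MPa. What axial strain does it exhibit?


Rearrange E = sigma / epsilon:
  epsilon = sigma / E
  E (MPa) = 85.76 * 1000 = 85760
  epsilon = 151.8 / 85760 = 0.00177

0.00177


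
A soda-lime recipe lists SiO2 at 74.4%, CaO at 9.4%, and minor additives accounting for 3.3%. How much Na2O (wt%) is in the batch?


Pieces sum to 100%:
  Na2O = 100 - (SiO2 + CaO + others)
  Na2O = 100 - (74.4 + 9.4 + 3.3) = 12.9%

12.9%


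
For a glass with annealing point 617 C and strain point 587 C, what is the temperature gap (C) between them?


Gap = T_anneal - T_strain:
  gap = 617 - 587 = 30 C

30 C


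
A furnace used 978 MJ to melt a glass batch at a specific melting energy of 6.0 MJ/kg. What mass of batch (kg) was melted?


Rearrange E = m * s for m:
  m = E / s
  m = 978 / 6.0 = 163.0 kg

163.0 kg


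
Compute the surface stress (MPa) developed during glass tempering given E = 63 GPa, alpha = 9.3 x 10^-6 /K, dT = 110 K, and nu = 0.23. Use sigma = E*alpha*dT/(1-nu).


Tempering stress: sigma = E * alpha * dT / (1 - nu)
  E (MPa) = 63 * 1000 = 63000
  Numerator = 63000 * (9.3 x 10^-6) * 110 = 64.449
  Denominator = 1 - 0.23 = 0.77
  sigma = 64.449 / 0.77 = 83.7 MPa

83.7 MPa


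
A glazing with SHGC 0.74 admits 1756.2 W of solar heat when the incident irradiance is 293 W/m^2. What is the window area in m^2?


Rearrange Q = Area * SHGC * Irradiance:
  Area = Q / (SHGC * Irradiance)
  Area = 1756.2 / (0.74 * 293) = 8.1 m^2

8.1 m^2


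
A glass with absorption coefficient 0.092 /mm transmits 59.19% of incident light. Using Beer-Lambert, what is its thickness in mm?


Rearrange T = exp(-alpha * thickness):
  thickness = -ln(T) / alpha
  T = 59.19/100 = 0.5919
  ln(T) = -0.52442
  -ln(T) = 0.52442
  thickness = 0.52442 / 0.092 = 5.7 mm

5.7 mm


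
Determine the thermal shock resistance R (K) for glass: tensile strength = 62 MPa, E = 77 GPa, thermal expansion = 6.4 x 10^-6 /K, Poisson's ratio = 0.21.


Thermal shock resistance: R = sigma * (1 - nu) / (E * alpha)
  Numerator = 62 * (1 - 0.21) = 48.98
  Denominator = 77 * 1000 * (6.4 x 10^-6) = 0.4928
  R = 48.98 / 0.4928 = 99.4 K

99.4 K


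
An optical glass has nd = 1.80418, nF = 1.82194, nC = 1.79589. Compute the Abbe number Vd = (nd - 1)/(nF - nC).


Abbe number formula: Vd = (nd - 1) / (nF - nC)
  nd - 1 = 1.80418 - 1 = 0.80418
  nF - nC = 1.82194 - 1.79589 = 0.02605
  Vd = 0.80418 / 0.02605 = 30.87

30.87


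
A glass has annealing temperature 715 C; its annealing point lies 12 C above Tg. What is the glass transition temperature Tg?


Rearrange T_anneal = Tg + offset for Tg:
  Tg = T_anneal - offset = 715 - 12 = 703 C

703 C


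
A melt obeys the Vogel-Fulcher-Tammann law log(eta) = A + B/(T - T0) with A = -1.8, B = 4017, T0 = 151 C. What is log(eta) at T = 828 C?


VFT equation: log(eta) = A + B / (T - T0)
  T - T0 = 828 - 151 = 677
  B / (T - T0) = 4017 / 677 = 5.934
  log(eta) = -1.8 + 5.934 = 4.134

4.134


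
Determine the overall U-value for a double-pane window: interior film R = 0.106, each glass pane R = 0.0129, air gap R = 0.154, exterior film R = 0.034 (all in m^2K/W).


Total thermal resistance (series):
  R_total = R_in + R_glass + R_air + R_glass + R_out
  R_total = 0.106 + 0.0129 + 0.154 + 0.0129 + 0.034 = 0.3198 m^2K/W
U-value = 1 / R_total = 1 / 0.3198 = 3.127 W/m^2K

3.127 W/m^2K


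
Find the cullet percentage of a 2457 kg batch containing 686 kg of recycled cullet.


Cullet ratio = (cullet mass / total batch mass) * 100
  Ratio = 686 / 2457 * 100 = 27.92%

27.92%


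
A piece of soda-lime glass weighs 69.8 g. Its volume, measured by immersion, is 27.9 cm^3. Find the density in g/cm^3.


Use the definition of density:
  rho = mass / volume
  rho = 69.8 / 27.9 = 2.502 g/cm^3

2.502 g/cm^3


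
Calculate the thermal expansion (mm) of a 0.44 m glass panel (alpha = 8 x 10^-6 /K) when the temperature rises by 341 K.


Thermal expansion formula: dL = alpha * L0 * dT
  dL = (8 x 10^-6) * 0.44 * 341 = 0.00120032 m
Convert to mm: 0.00120032 * 1000 = 1.2003 mm

1.2003 mm


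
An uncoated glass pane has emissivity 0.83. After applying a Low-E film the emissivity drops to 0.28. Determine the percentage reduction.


Percentage reduction = (1 - coated/uncoated) * 100
  Ratio = 0.28 / 0.83 = 0.3373
  Reduction = (1 - 0.3373) * 100 = 66.3%

66.3%


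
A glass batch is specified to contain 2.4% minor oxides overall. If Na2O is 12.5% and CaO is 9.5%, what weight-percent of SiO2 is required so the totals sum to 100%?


Known pieces sum to 100%:
  SiO2 = 100 - (others + Na2O + CaO)
  SiO2 = 100 - (2.4 + 12.5 + 9.5) = 75.6%

75.6%


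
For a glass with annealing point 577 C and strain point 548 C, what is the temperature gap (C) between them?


Gap = T_anneal - T_strain:
  gap = 577 - 548 = 29 C

29 C


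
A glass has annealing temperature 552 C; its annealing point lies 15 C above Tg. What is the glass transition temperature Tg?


Rearrange T_anneal = Tg + offset for Tg:
  Tg = T_anneal - offset = 552 - 15 = 537 C

537 C


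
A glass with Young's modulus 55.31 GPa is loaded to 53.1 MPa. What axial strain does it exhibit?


Rearrange E = sigma / epsilon:
  epsilon = sigma / E
  E (MPa) = 55.31 * 1000 = 55310
  epsilon = 53.1 / 55310 = 0.00096

0.00096


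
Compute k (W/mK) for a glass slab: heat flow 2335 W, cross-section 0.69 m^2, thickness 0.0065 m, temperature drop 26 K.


Fourier's law rearranged: k = Q * t / (A * dT)
  Numerator = 2335 * 0.0065 = 15.1775
  Denominator = 0.69 * 26 = 17.94
  k = 15.1775 / 17.94 = 0.846 W/mK

0.846 W/mK


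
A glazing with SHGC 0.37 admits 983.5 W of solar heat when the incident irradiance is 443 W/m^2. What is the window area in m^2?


Rearrange Q = Area * SHGC * Irradiance:
  Area = Q / (SHGC * Irradiance)
  Area = 983.5 / (0.37 * 443) = 6.0 m^2

6.0 m^2


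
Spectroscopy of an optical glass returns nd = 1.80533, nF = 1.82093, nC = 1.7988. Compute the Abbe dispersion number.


Abbe number formula: Vd = (nd - 1) / (nF - nC)
  nd - 1 = 1.80533 - 1 = 0.80533
  nF - nC = 1.82093 - 1.7988 = 0.02213
  Vd = 0.80533 / 0.02213 = 36.39

36.39


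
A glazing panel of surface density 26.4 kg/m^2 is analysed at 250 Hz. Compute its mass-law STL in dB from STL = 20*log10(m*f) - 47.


Mass law: STL = 20 * log10(m * f) - 47
  m * f = 26.4 * 250 = 6600
  log10(6600) = 3.81954
  STL = 20 * 3.81954 - 47 = 76.3908 - 47 = 29.4 dB

29.4 dB


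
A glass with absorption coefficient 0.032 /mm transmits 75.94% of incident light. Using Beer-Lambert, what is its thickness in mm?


Rearrange T = exp(-alpha * thickness):
  thickness = -ln(T) / alpha
  T = 75.94/100 = 0.7594
  ln(T) = -0.27523
  -ln(T) = 0.27523
  thickness = 0.27523 / 0.032 = 8.6 mm

8.6 mm


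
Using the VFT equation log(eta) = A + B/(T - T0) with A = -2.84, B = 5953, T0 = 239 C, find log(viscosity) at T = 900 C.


VFT equation: log(eta) = A + B / (T - T0)
  T - T0 = 900 - 239 = 661
  B / (T - T0) = 5953 / 661 = 9.006
  log(eta) = -2.84 + 9.006 = 6.166

6.166


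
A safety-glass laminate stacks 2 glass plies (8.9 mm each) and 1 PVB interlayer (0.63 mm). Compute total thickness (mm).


Total thickness = glass contribution + PVB contribution
  Glass: 2 * 8.9 = 17.8 mm
  PVB: 1 * 0.63 = 0.63 mm
  Total = 17.8 + 0.63 = 18.43 mm

18.43 mm


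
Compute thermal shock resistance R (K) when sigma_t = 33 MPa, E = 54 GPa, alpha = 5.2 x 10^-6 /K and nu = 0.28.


Thermal shock resistance: R = sigma * (1 - nu) / (E * alpha)
  Numerator = 33 * (1 - 0.28) = 23.76
  Denominator = 54 * 1000 * (5.2 x 10^-6) = 0.2808
  R = 23.76 / 0.2808 = 84.6 K

84.6 K


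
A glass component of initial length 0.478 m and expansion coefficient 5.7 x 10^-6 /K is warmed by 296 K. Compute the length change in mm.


Thermal expansion formula: dL = alpha * L0 * dT
  dL = (5.7 x 10^-6) * 0.478 * 296 = 0.00080648 m
Convert to mm: 0.00080648 * 1000 = 0.8065 mm

0.8065 mm


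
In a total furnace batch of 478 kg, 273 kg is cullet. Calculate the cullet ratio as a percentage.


Cullet ratio = (cullet mass / total batch mass) * 100
  Ratio = 273 / 478 * 100 = 57.11%

57.11%


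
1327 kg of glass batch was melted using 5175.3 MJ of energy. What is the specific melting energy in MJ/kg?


Rearrange E = m * s for s:
  s = E / m
  s = 5175.3 / 1327 = 3.9 MJ/kg

3.9 MJ/kg


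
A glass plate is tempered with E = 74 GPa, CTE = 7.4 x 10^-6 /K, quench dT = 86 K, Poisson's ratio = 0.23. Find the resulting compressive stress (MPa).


Tempering stress: sigma = E * alpha * dT / (1 - nu)
  E (MPa) = 74 * 1000 = 74000
  Numerator = 74000 * (7.4 x 10^-6) * 86 = 47.0936
  Denominator = 1 - 0.23 = 0.77
  sigma = 47.0936 / 0.77 = 61.2 MPa

61.2 MPa


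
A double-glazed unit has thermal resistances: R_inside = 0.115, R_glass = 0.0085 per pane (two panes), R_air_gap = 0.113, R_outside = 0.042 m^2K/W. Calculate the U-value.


Total thermal resistance (series):
  R_total = R_in + R_glass + R_air + R_glass + R_out
  R_total = 0.115 + 0.0085 + 0.113 + 0.0085 + 0.042 = 0.287 m^2K/W
U-value = 1 / R_total = 1 / 0.287 = 3.484 W/m^2K

3.484 W/m^2K


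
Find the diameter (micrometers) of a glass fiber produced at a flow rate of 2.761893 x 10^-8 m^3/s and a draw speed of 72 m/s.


Cross-sectional area from continuity:
  A = Q / v = 2.761893 x 10^-8 / 72 = 3.835963 x 10^-10 m^2
Diameter from circular cross-section:
  d = sqrt(4A / pi) * 10^6 (m -> um)
  d = sqrt(4 * 3.835963 x 10^-10 / pi) * 10^6 = 22.1 um

22.1 um


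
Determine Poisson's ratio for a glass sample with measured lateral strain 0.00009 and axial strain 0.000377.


Poisson's ratio: nu = lateral strain / axial strain
  nu = 0.00009 / 0.000377 = 0.2387

0.2387


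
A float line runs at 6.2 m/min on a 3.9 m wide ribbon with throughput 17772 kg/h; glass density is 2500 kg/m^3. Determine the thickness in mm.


Ribbon cross-section from mass balance:
  Volume rate = throughput / density = 17772 / 2500 = 7.1088 m^3/h
  thickness = volume rate / (speed * 60 * width), i.e.
  thickness = throughput / (60 * speed * width * density) * 1000
  thickness = 17772 / (60 * 6.2 * 3.9 * 2500) * 1000 = 4.9 mm

4.9 mm


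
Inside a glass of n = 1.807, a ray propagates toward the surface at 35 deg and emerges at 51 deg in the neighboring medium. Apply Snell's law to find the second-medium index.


Apply Snell's law: n1 * sin(theta1) = n2 * sin(theta2)
  n2 = n1 * sin(theta1) / sin(theta2)
  sin(35) = 0.573576
  sin(51) = 0.777146
  n2 = 1.807 * 0.573576 / 0.777146 = 1.3337

1.3337


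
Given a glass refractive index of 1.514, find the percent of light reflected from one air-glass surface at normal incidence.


Fresnel reflectance at normal incidence:
  R = ((n - 1)/(n + 1))^2
  (n - 1)/(n + 1) = (1.514 - 1)/(1.514 + 1) = 0.204455
  R = 0.204455^2 = 0.0418018
  R(%) = 0.0418018 * 100 = 4.18%

4.18%


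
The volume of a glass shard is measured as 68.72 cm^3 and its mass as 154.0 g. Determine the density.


Use the definition of density:
  rho = mass / volume
  rho = 154.0 / 68.72 = 2.241 g/cm^3

2.241 g/cm^3


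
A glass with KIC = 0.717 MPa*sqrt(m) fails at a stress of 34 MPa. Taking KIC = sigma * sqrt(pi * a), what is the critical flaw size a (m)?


Rearrange KIC = sigma * sqrt(pi * a):
  sqrt(pi * a) = KIC / sigma
  sqrt(pi * a) = 0.717 / 34 = 0.021088
  a = (KIC / sigma)^2 / pi
  a = 0.021088^2 / pi = 0.0001416 m

0.0001416 m


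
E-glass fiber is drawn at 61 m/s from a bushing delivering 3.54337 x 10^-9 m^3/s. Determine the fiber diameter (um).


Cross-sectional area from continuity:
  A = Q / v = 3.54337 x 10^-9 / 61 = 5.808803 x 10^-11 m^2
Diameter from circular cross-section:
  d = sqrt(4A / pi) * 10^6 (m -> um)
  d = sqrt(4 * 5.808803 x 10^-11 / pi) * 10^6 = 8.6 um

8.6 um


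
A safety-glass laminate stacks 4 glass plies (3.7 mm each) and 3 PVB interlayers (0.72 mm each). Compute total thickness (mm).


Total thickness = glass contribution + PVB contribution
  Glass: 4 * 3.7 = 14.8 mm
  PVB: 3 * 0.72 = 2.16 mm
  Total = 14.8 + 2.16 = 16.96 mm

16.96 mm


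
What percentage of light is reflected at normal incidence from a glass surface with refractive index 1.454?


Fresnel reflectance at normal incidence:
  R = ((n - 1)/(n + 1))^2
  (n - 1)/(n + 1) = (1.454 - 1)/(1.454 + 1) = 0.185004
  R = 0.185004^2 = 0.0342265
  R(%) = 0.0342265 * 100 = 3.423%

3.423%


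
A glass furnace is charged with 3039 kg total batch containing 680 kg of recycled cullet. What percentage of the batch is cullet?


Cullet ratio = (cullet mass / total batch mass) * 100
  Ratio = 680 / 3039 * 100 = 22.38%

22.38%


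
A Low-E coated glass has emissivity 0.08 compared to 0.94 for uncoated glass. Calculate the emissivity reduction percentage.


Percentage reduction = (1 - coated/uncoated) * 100
  Ratio = 0.08 / 0.94 = 0.0851
  Reduction = (1 - 0.0851) * 100 = 91.5%

91.5%


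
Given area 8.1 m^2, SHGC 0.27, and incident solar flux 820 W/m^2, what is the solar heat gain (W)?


Solar heat gain: Q = Area * SHGC * Irradiance
  Q = 8.1 * 0.27 * 820 = 1793.3 W

1793.3 W


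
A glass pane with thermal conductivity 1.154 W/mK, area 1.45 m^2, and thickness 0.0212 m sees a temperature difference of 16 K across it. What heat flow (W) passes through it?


Fourier's law: Q = k * A * dT / t
  Q = 1.154 * 1.45 * 16 / 0.0212
  Q = 26.7728 / 0.0212 = 1262.9 W

1262.9 W


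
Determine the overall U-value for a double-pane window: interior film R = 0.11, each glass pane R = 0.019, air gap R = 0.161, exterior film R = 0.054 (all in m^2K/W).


Total thermal resistance (series):
  R_total = R_in + R_glass + R_air + R_glass + R_out
  R_total = 0.11 + 0.019 + 0.161 + 0.019 + 0.054 = 0.363 m^2K/W
U-value = 1 / R_total = 1 / 0.363 = 2.755 W/m^2K

2.755 W/m^2K


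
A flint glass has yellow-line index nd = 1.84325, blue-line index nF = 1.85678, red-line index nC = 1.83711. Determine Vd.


Abbe number formula: Vd = (nd - 1) / (nF - nC)
  nd - 1 = 1.84325 - 1 = 0.84325
  nF - nC = 1.85678 - 1.83711 = 0.01967
  Vd = 0.84325 / 0.01967 = 42.87

42.87


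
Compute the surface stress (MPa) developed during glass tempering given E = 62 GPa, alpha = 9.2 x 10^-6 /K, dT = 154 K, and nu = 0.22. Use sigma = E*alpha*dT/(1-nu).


Tempering stress: sigma = E * alpha * dT / (1 - nu)
  E (MPa) = 62 * 1000 = 62000
  Numerator = 62000 * (9.2 x 10^-6) * 154 = 87.8416
  Denominator = 1 - 0.22 = 0.78
  sigma = 87.8416 / 0.78 = 112.6 MPa

112.6 MPa


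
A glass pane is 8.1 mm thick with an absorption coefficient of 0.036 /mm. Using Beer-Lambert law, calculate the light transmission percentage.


Beer-Lambert law: T = exp(-alpha * thickness)
  exponent = -0.036 * 8.1 = -0.2916
  T = exp(-0.2916) = 0.7471
  Percentage = 0.7471 * 100 = 74.71%

74.71%


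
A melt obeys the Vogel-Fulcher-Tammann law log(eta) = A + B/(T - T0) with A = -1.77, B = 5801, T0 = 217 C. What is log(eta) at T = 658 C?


VFT equation: log(eta) = A + B / (T - T0)
  T - T0 = 658 - 217 = 441
  B / (T - T0) = 5801 / 441 = 13.154
  log(eta) = -1.77 + 13.154 = 11.384

11.384


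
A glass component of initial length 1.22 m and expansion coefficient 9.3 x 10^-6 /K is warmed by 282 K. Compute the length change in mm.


Thermal expansion formula: dL = alpha * L0 * dT
  dL = (9.3 x 10^-6) * 1.22 * 282 = 0.00319957 m
Convert to mm: 0.00319957 * 1000 = 3.1996 mm

3.1996 mm


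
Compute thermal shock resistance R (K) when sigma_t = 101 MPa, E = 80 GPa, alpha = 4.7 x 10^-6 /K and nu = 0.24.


Thermal shock resistance: R = sigma * (1 - nu) / (E * alpha)
  Numerator = 101 * (1 - 0.24) = 76.76
  Denominator = 80 * 1000 * (4.7 x 10^-6) = 0.376
  R = 76.76 / 0.376 = 204.1 K

204.1 K


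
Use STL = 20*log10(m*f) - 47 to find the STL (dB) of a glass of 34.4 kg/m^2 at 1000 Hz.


Mass law: STL = 20 * log10(m * f) - 47
  m * f = 34.4 * 1000 = 34400
  log10(34400) = 4.53656
  STL = 20 * 4.53656 - 47 = 90.7312 - 47 = 43.7 dB

43.7 dB


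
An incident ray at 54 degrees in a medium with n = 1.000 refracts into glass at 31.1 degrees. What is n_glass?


Apply Snell's law: n1 * sin(theta1) = n2 * sin(theta2)
  n2 = n1 * sin(theta1) / sin(theta2)
  sin(54) = 0.809017
  sin(31.1) = 0.516533
  n2 = 1.000 * 0.809017 / 0.516533 = 1.5662

1.5662


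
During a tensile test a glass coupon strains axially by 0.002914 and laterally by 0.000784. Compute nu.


Poisson's ratio: nu = lateral strain / axial strain
  nu = 0.000784 / 0.002914 = 0.269

0.269


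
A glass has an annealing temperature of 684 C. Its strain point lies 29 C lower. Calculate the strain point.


Strain point = annealing point - difference:
  T_strain = 684 - 29 = 655 C

655 C


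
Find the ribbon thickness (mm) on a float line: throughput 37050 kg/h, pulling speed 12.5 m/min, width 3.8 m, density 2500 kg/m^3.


Ribbon cross-section from mass balance:
  Volume rate = throughput / density = 37050 / 2500 = 14.82 m^3/h
  thickness = volume rate / (speed * 60 * width), i.e.
  thickness = throughput / (60 * speed * width * density) * 1000
  thickness = 37050 / (60 * 12.5 * 3.8 * 2500) * 1000 = 5.2 mm

5.2 mm


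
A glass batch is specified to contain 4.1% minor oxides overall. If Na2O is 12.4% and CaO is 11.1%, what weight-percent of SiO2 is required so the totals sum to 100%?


Known pieces sum to 100%:
  SiO2 = 100 - (others + Na2O + CaO)
  SiO2 = 100 - (4.1 + 12.4 + 11.1) = 72.4%

72.4%


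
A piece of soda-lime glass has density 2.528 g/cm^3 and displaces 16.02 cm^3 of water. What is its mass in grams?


Rearrange rho = m / V:
  m = rho * V
  m = 2.528 * 16.02 = 40.499 g

40.499 g


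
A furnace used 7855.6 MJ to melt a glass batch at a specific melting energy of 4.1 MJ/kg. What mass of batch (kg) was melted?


Rearrange E = m * s for m:
  m = E / s
  m = 7855.6 / 4.1 = 1916.0 kg

1916.0 kg


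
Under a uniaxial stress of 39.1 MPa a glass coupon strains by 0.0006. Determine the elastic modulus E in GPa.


Young's modulus: E = stress / strain
  E = 39.1 MPa / 0.0006 = 65166.67 MPa
Convert to GPa: 65166.67 / 1000 = 65.17 GPa

65.17 GPa


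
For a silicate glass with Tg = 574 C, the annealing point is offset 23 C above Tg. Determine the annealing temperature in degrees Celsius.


The annealing temperature is Tg plus the offset:
  T_anneal = 574 + 23 = 597 C

597 C


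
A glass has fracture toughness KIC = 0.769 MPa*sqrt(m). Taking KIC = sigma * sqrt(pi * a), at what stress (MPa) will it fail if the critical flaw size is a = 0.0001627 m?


Rearrange KIC = sigma * sqrt(pi * a):
  sigma = KIC / sqrt(pi * a)
  sqrt(pi * 0.0001627) = 0.022608
  sigma = 0.769 / 0.022608 = 34.01 MPa

34.01 MPa


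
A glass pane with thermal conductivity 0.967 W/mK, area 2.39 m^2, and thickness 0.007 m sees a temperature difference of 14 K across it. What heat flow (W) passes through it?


Fourier's law: Q = k * A * dT / t
  Q = 0.967 * 2.39 * 14 / 0.007
  Q = 32.35582 / 0.007 = 4622.3 W

4622.3 W


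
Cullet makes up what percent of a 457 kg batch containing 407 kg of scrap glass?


Cullet ratio = (cullet mass / total batch mass) * 100
  Ratio = 407 / 457 * 100 = 89.06%

89.06%


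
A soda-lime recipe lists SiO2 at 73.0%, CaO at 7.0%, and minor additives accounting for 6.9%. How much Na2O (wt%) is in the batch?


Pieces sum to 100%:
  Na2O = 100 - (SiO2 + CaO + others)
  Na2O = 100 - (73.0 + 7.0 + 6.9) = 13.1%

13.1%


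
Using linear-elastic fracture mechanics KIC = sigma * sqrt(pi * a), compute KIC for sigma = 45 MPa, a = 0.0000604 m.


Fracture toughness: KIC = sigma * sqrt(pi * a)
  pi * a = pi * 0.0000604 = 0.000189752
  sqrt(pi * a) = 0.013775
  KIC = 45 * 0.013775 = 0.62 MPa*sqrt(m)

0.62 MPa*sqrt(m)


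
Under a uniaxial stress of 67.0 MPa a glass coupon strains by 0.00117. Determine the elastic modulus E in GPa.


Young's modulus: E = stress / strain
  E = 67.0 MPa / 0.00117 = 57264.96 MPa
Convert to GPa: 57264.96 / 1000 = 57.26 GPa

57.26 GPa


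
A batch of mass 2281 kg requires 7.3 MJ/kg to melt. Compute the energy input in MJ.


Total energy = mass * specific energy
  E = 2281 * 7.3 = 16651.3 MJ

16651.3 MJ


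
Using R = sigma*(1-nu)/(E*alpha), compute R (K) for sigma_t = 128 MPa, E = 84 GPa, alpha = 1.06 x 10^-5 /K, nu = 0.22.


Thermal shock resistance: R = sigma * (1 - nu) / (E * alpha)
  Numerator = 128 * (1 - 0.22) = 99.84
  Denominator = 84 * 1000 * (1.06 x 10^-5) = 0.8904
  R = 99.84 / 0.8904 = 112.1 K

112.1 K


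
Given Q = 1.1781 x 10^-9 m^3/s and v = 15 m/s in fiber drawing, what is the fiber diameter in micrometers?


Cross-sectional area from continuity:
  A = Q / v = 1.1781 x 10^-9 / 15 = 7.854 x 10^-11 m^2
Diameter from circular cross-section:
  d = sqrt(4A / pi) * 10^6 (m -> um)
  d = sqrt(4 * 7.854 x 10^-11 / pi) * 10^6 = 10.0 um

10.0 um


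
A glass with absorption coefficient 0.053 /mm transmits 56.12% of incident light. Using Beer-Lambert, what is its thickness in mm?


Rearrange T = exp(-alpha * thickness):
  thickness = -ln(T) / alpha
  T = 56.12/100 = 0.5612
  ln(T) = -0.57768
  -ln(T) = 0.57768
  thickness = 0.57768 / 0.053 = 10.9 mm

10.9 mm


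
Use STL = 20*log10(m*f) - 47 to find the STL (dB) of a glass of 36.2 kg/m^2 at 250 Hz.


Mass law: STL = 20 * log10(m * f) - 47
  m * f = 36.2 * 250 = 9050
  log10(9050) = 3.95665
  STL = 20 * 3.95665 - 47 = 79.133 - 47 = 32.1 dB

32.1 dB


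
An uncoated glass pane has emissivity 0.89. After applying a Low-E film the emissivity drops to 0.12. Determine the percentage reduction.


Percentage reduction = (1 - coated/uncoated) * 100
  Ratio = 0.12 / 0.89 = 0.1348
  Reduction = (1 - 0.1348) * 100 = 86.5%

86.5%


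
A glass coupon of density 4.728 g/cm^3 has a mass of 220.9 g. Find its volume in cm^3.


Rearrange rho = m / V:
  V = m / rho
  V = 220.9 / 4.728 = 46.722 cm^3

46.722 cm^3


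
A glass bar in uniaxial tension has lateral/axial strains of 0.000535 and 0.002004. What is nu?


Poisson's ratio: nu = lateral strain / axial strain
  nu = 0.000535 / 0.002004 = 0.267

0.267


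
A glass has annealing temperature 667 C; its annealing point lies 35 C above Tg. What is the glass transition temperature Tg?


Rearrange T_anneal = Tg + offset for Tg:
  Tg = T_anneal - offset = 667 - 35 = 632 C

632 C


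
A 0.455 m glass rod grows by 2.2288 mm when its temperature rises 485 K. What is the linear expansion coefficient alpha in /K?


Rearrange dL = alpha * L0 * dT for alpha:
  alpha = dL / (L0 * dT)
  alpha = (2.2288 / 1000) / (0.455 * 485) = 0.0000101 /K = 1.01 x 10^-5 /K

1.01 x 10^-5 /K


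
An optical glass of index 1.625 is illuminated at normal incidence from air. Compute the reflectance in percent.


Fresnel reflectance at normal incidence:
  R = ((n - 1)/(n + 1))^2
  (n - 1)/(n + 1) = (1.625 - 1)/(1.625 + 1) = 0.238095
  R = 0.238095^2 = 0.0566892
  R(%) = 0.0566892 * 100 = 5.669%

5.669%


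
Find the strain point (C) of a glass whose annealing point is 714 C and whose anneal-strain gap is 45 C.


Strain point = annealing point - difference:
  T_strain = 714 - 45 = 669 C

669 C


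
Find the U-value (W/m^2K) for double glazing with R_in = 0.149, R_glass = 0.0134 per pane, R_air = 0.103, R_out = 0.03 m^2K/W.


Total thermal resistance (series):
  R_total = R_in + R_glass + R_air + R_glass + R_out
  R_total = 0.149 + 0.0134 + 0.103 + 0.0134 + 0.03 = 0.3088 m^2K/W
U-value = 1 / R_total = 1 / 0.3088 = 3.238 W/m^2K

3.238 W/m^2K


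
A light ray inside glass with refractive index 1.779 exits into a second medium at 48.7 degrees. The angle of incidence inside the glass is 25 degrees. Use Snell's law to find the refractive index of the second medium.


Apply Snell's law: n1 * sin(theta1) = n2 * sin(theta2)
  n2 = n1 * sin(theta1) / sin(theta2)
  sin(25) = 0.422618
  sin(48.7) = 0.751264
  n2 = 1.779 * 0.422618 / 0.751264 = 1.0008

1.0008


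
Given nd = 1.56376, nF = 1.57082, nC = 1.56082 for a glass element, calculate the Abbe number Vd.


Abbe number formula: Vd = (nd - 1) / (nF - nC)
  nd - 1 = 1.56376 - 1 = 0.56376
  nF - nC = 1.57082 - 1.56082 = 0.01
  Vd = 0.56376 / 0.01 = 56.38

56.38


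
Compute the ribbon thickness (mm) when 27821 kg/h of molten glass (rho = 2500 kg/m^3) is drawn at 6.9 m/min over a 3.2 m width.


Ribbon cross-section from mass balance:
  Volume rate = throughput / density = 27821 / 2500 = 11.1284 m^3/h
  thickness = volume rate / (speed * 60 * width), i.e.
  thickness = throughput / (60 * speed * width * density) * 1000
  thickness = 27821 / (60 * 6.9 * 3.2 * 2500) * 1000 = 8.4 mm

8.4 mm


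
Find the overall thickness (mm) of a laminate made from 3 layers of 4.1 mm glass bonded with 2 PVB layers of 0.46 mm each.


Total thickness = glass contribution + PVB contribution
  Glass: 3 * 4.1 = 12.3 mm
  PVB: 2 * 0.46 = 0.92 mm
  Total = 12.3 + 0.92 = 13.22 mm

13.22 mm


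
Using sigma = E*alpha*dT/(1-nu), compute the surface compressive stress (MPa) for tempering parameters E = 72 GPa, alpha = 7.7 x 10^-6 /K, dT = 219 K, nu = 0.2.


Tempering stress: sigma = E * alpha * dT / (1 - nu)
  E (MPa) = 72 * 1000 = 72000
  Numerator = 72000 * (7.7 x 10^-6) * 219 = 121.4136
  Denominator = 1 - 0.2 = 0.8
  sigma = 121.4136 / 0.8 = 151.8 MPa

151.8 MPa


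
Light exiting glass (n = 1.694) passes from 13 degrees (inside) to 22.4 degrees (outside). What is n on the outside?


Apply Snell's law: n1 * sin(theta1) = n2 * sin(theta2)
  n2 = n1 * sin(theta1) / sin(theta2)
  sin(13) = 0.224951
  sin(22.4) = 0.38107
  n2 = 1.694 * 0.224951 / 0.38107 = 1.0

1.0


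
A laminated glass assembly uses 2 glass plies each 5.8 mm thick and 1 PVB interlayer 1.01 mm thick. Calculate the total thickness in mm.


Total thickness = glass contribution + PVB contribution
  Glass: 2 * 5.8 = 11.6 mm
  PVB: 1 * 1.01 = 1.01 mm
  Total = 11.6 + 1.01 = 12.61 mm

12.61 mm


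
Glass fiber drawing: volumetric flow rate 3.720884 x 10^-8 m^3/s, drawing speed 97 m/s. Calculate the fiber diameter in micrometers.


Cross-sectional area from continuity:
  A = Q / v = 3.720884 x 10^-8 / 97 = 3.835963 x 10^-10 m^2
Diameter from circular cross-section:
  d = sqrt(4A / pi) * 10^6 (m -> um)
  d = sqrt(4 * 3.835963 x 10^-10 / pi) * 10^6 = 22.1 um

22.1 um


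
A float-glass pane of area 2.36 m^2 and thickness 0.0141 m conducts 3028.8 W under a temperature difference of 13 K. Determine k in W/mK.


Fourier's law rearranged: k = Q * t / (A * dT)
  Numerator = 3028.8 * 0.0141 = 42.70608
  Denominator = 2.36 * 13 = 30.68
  k = 42.70608 / 30.68 = 1.392 W/mK

1.392 W/mK


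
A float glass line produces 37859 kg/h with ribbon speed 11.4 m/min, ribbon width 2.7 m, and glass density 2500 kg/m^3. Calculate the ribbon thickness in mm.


Ribbon cross-section from mass balance:
  Volume rate = throughput / density = 37859 / 2500 = 15.1436 m^3/h
  thickness = volume rate / (speed * 60 * width), i.e.
  thickness = throughput / (60 * speed * width * density) * 1000
  thickness = 37859 / (60 * 11.4 * 2.7 * 2500) * 1000 = 8.2 mm

8.2 mm


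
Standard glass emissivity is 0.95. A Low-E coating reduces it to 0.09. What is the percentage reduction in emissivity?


Percentage reduction = (1 - coated/uncoated) * 100
  Ratio = 0.09 / 0.95 = 0.0947
  Reduction = (1 - 0.0947) * 100 = 90.5%

90.5%


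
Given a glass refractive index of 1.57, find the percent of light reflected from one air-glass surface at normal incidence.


Fresnel reflectance at normal incidence:
  R = ((n - 1)/(n + 1))^2
  (n - 1)/(n + 1) = (1.57 - 1)/(1.57 + 1) = 0.22179
  R = 0.22179^2 = 0.0491908
  R(%) = 0.0491908 * 100 = 4.919%

4.919%


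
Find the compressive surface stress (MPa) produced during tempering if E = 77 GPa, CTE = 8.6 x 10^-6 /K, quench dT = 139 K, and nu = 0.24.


Tempering stress: sigma = E * alpha * dT / (1 - nu)
  E (MPa) = 77 * 1000 = 77000
  Numerator = 77000 * (8.6 x 10^-6) * 139 = 92.0458
  Denominator = 1 - 0.24 = 0.76
  sigma = 92.0458 / 0.76 = 121.1 MPa

121.1 MPa


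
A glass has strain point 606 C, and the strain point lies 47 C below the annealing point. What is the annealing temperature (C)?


T_anneal = T_strain + gap:
  T_anneal = 606 + 47 = 653 C

653 C


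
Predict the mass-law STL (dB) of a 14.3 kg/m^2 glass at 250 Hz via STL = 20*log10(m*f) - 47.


Mass law: STL = 20 * log10(m * f) - 47
  m * f = 14.3 * 250 = 3575
  log10(3575) = 3.55328
  STL = 20 * 3.55328 - 47 = 71.0656 - 47 = 24.1 dB

24.1 dB


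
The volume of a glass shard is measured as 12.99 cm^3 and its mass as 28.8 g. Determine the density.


Use the definition of density:
  rho = mass / volume
  rho = 28.8 / 12.99 = 2.217 g/cm^3

2.217 g/cm^3


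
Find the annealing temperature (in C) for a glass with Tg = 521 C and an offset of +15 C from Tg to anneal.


The annealing temperature is Tg plus the offset:
  T_anneal = 521 + 15 = 536 C

536 C


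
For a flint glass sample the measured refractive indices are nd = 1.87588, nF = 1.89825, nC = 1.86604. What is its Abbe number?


Abbe number formula: Vd = (nd - 1) / (nF - nC)
  nd - 1 = 1.87588 - 1 = 0.87588
  nF - nC = 1.89825 - 1.86604 = 0.03221
  Vd = 0.87588 / 0.03221 = 27.19

27.19


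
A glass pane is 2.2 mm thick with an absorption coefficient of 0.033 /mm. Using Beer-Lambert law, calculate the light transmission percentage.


Beer-Lambert law: T = exp(-alpha * thickness)
  exponent = -0.033 * 2.2 = -0.0726
  T = exp(-0.0726) = 0.93
  Percentage = 0.93 * 100 = 93.0%

93.0%


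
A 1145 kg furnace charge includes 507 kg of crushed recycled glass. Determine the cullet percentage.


Cullet ratio = (cullet mass / total batch mass) * 100
  Ratio = 507 / 1145 * 100 = 44.28%

44.28%


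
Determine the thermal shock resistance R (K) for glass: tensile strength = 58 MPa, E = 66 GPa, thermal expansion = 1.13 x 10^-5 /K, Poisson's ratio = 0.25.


Thermal shock resistance: R = sigma * (1 - nu) / (E * alpha)
  Numerator = 58 * (1 - 0.25) = 43.5
  Denominator = 66 * 1000 * (1.13 x 10^-5) = 0.7458
  R = 43.5 / 0.7458 = 58.3 K

58.3 K


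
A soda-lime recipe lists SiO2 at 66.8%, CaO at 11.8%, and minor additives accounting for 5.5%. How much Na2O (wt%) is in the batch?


Pieces sum to 100%:
  Na2O = 100 - (SiO2 + CaO + others)
  Na2O = 100 - (66.8 + 11.8 + 5.5) = 15.9%

15.9%


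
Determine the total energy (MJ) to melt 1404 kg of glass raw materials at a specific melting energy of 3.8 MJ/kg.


Total energy = mass * specific energy
  E = 1404 * 3.8 = 5335.2 MJ

5335.2 MJ


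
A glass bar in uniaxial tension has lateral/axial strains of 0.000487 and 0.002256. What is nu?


Poisson's ratio: nu = lateral strain / axial strain
  nu = 0.000487 / 0.002256 = 0.2159

0.2159


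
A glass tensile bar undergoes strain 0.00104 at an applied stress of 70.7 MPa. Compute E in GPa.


Young's modulus: E = stress / strain
  E = 70.7 MPa / 0.00104 = 67980.77 MPa
Convert to GPa: 67980.77 / 1000 = 67.98 GPa

67.98 GPa


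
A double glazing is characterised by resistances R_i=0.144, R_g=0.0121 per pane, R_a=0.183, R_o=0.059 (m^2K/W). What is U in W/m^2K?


Total thermal resistance (series):
  R_total = R_in + R_glass + R_air + R_glass + R_out
  R_total = 0.144 + 0.0121 + 0.183 + 0.0121 + 0.059 = 0.4102 m^2K/W
U-value = 1 / R_total = 1 / 0.4102 = 2.438 W/m^2K

2.438 W/m^2K


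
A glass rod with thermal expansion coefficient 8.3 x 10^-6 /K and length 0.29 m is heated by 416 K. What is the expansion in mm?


Thermal expansion formula: dL = alpha * L0 * dT
  dL = (8.3 x 10^-6) * 0.29 * 416 = 0.00100131 m
Convert to mm: 0.00100131 * 1000 = 1.0013 mm

1.0013 mm


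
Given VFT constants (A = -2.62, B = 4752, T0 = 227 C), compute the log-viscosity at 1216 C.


VFT equation: log(eta) = A + B / (T - T0)
  T - T0 = 1216 - 227 = 989
  B / (T - T0) = 4752 / 989 = 4.805
  log(eta) = -2.62 + 4.805 = 2.185

2.185


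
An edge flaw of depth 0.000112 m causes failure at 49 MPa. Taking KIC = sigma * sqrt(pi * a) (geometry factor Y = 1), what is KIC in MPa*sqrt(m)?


Fracture toughness: KIC = sigma * sqrt(pi * a)
  pi * a = pi * 0.000112 = 0.000351858
  sqrt(pi * a) = 0.018758
  KIC = 49 * 0.018758 = 0.919 MPa*sqrt(m)

0.919 MPa*sqrt(m)


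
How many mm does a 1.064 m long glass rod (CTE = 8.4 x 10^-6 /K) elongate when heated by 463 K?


Thermal expansion formula: dL = alpha * L0 * dT
  dL = (8.4 x 10^-6) * 1.064 * 463 = 0.00413811 m
Convert to mm: 0.00413811 * 1000 = 4.1381 mm

4.1381 mm


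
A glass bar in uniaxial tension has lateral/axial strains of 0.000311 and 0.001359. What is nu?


Poisson's ratio: nu = lateral strain / axial strain
  nu = 0.000311 / 0.001359 = 0.2288

0.2288


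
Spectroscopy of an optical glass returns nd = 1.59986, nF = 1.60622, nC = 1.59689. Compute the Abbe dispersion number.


Abbe number formula: Vd = (nd - 1) / (nF - nC)
  nd - 1 = 1.59986 - 1 = 0.59986
  nF - nC = 1.60622 - 1.59689 = 0.00933
  Vd = 0.59986 / 0.00933 = 64.29

64.29


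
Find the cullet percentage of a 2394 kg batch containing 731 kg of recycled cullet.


Cullet ratio = (cullet mass / total batch mass) * 100
  Ratio = 731 / 2394 * 100 = 30.53%

30.53%


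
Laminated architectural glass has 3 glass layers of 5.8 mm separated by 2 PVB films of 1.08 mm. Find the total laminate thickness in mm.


Total thickness = glass contribution + PVB contribution
  Glass: 3 * 5.8 = 17.4 mm
  PVB: 2 * 1.08 = 2.16 mm
  Total = 17.4 + 2.16 = 19.56 mm

19.56 mm


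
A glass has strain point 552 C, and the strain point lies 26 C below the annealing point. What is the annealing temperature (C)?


T_anneal = T_strain + gap:
  T_anneal = 552 + 26 = 578 C

578 C


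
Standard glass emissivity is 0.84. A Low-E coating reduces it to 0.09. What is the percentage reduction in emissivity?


Percentage reduction = (1 - coated/uncoated) * 100
  Ratio = 0.09 / 0.84 = 0.1071
  Reduction = (1 - 0.1071) * 100 = 89.3%

89.3%


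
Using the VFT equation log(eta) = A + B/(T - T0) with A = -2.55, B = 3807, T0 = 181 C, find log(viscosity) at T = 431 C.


VFT equation: log(eta) = A + B / (T - T0)
  T - T0 = 431 - 181 = 250
  B / (T - T0) = 3807 / 250 = 15.228
  log(eta) = -2.55 + 15.228 = 12.678

12.678


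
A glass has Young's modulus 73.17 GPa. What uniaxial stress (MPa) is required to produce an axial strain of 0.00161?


Rearrange E = sigma / epsilon:
  sigma = E * epsilon
  E (MPa) = 73.17 * 1000 = 73170
  sigma = 73170 * 0.00161 = 117.8 MPa

117.8 MPa


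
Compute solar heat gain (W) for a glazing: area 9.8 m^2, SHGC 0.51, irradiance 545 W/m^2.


Solar heat gain: Q = Area * SHGC * Irradiance
  Q = 9.8 * 0.51 * 545 = 2723.9 W

2723.9 W


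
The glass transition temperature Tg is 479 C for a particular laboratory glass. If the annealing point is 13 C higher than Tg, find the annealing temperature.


The annealing temperature is Tg plus the offset:
  T_anneal = 479 + 13 = 492 C

492 C


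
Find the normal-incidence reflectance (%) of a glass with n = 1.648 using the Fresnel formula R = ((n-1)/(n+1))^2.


Fresnel reflectance at normal incidence:
  R = ((n - 1)/(n + 1))^2
  (n - 1)/(n + 1) = (1.648 - 1)/(1.648 + 1) = 0.244713
  R = 0.244713^2 = 0.0598845
  R(%) = 0.0598845 * 100 = 5.988%

5.988%


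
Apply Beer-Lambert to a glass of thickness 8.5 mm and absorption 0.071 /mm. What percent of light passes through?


Beer-Lambert law: T = exp(-alpha * thickness)
  exponent = -0.071 * 8.5 = -0.6035
  T = exp(-0.6035) = 0.5469
  Percentage = 0.5469 * 100 = 54.69%

54.69%


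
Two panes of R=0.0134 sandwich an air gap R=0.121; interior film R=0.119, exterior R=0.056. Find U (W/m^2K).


Total thermal resistance (series):
  R_total = R_in + R_glass + R_air + R_glass + R_out
  R_total = 0.119 + 0.0134 + 0.121 + 0.0134 + 0.056 = 0.3228 m^2K/W
U-value = 1 / R_total = 1 / 0.3228 = 3.098 W/m^2K

3.098 W/m^2K


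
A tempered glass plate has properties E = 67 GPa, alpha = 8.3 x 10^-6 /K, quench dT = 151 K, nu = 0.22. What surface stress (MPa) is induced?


Tempering stress: sigma = E * alpha * dT / (1 - nu)
  E (MPa) = 67 * 1000 = 67000
  Numerator = 67000 * (8.3 x 10^-6) * 151 = 83.9711
  Denominator = 1 - 0.22 = 0.78
  sigma = 83.9711 / 0.78 = 107.7 MPa

107.7 MPa


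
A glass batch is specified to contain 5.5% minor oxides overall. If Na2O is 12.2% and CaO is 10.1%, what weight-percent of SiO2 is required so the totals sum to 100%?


Known pieces sum to 100%:
  SiO2 = 100 - (others + Na2O + CaO)
  SiO2 = 100 - (5.5 + 12.2 + 10.1) = 72.2%

72.2%


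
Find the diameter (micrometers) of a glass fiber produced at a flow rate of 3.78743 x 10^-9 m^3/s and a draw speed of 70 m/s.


Cross-sectional area from continuity:
  A = Q / v = 3.78743 x 10^-9 / 70 = 5.410614 x 10^-11 m^2
Diameter from circular cross-section:
  d = sqrt(4A / pi) * 10^6 (m -> um)
  d = sqrt(4 * 5.410614 x 10^-11 / pi) * 10^6 = 8.3 um

8.3 um
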